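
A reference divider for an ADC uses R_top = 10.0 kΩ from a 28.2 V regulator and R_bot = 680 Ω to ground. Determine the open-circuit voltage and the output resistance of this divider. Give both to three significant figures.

V_th is the open-circuit tap voltage: 28.2 × 680/(10000 + 680) = 1.80 V.
With the supply zeroed, R_top and R_bot appear in parallel from the tap: R_th = R_top‖R_bot = (10000 × 680)/10680 = 637 Ω.

V_th = 1.80 V, R_th = 637 Ω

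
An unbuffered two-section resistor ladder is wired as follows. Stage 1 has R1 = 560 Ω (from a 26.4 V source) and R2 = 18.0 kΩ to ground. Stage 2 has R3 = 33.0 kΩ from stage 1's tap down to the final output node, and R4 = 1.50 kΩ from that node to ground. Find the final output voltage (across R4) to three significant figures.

Stage 2 presents R3+R4 = 34500 Ω as a load on stage 1's tap.
Stage 1's lower leg becomes R2‖(R3+R4) = 11830 Ω, so V_mid = 26.4 × 11830/12390 = 25.21 V.
Stage 2 is itself unloaded: V_out = V_mid × R4/(R3+R4) = 25.21 × 1500/34500 = 1.10 V.

V_out ≈ 1.10 V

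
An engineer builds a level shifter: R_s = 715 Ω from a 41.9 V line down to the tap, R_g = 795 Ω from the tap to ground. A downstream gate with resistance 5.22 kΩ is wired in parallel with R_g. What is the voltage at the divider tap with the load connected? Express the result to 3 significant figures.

V_out ≈ 20.6 V

The load sits in parallel with R_g: R_g‖R_L = (795 × 5220) / (795 + 5220) = 689.9 Ω.
V_out = 41.9 × 689.9 / (715 + 689.9) = 41.9 × 689.9/1405 = 20.6 V.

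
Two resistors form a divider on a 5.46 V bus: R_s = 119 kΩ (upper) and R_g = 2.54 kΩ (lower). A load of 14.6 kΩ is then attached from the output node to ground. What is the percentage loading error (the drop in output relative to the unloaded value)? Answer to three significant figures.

14.6 %

The divider's output (Thévenin) resistance is R_s‖R_g = 2.487 kΩ.
Fractional drop under load = R_th/(R_th + R_L) = 2.487 / (2.487 + 14.6) = 0.1455.
So the output falls by 14.6 %.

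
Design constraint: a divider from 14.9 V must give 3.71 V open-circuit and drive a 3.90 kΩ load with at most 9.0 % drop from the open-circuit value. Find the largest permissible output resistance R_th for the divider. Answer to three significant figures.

Loading drop = R_th/(R_th + R_L) ≤ 0.0900, so R_th ≤ R_L · ε/(1−ε) = 3.90 kΩ × 0.0900/0.9100 = 386 Ω.
(Any R1, R2 with R2/(R1+R2) = 0.249 and R1‖R2 ≤ 386 Ω will meet the spec.)

R_th ≤ 386 Ω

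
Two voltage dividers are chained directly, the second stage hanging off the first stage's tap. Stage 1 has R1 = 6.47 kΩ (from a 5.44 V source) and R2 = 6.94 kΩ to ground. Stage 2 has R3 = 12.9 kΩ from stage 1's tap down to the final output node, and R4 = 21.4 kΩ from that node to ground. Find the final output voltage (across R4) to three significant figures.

V_out ≈ 1.60 V

Stage 2 presents R3+R4 = 34.30 kΩ as a load on stage 1's tap.
Stage 1's lower leg becomes R2‖(R3+R4) = 5.772 kΩ, so V_mid = 5.44 × 5.772/12.24 = 2.565 V.
Stage 2 is itself unloaded: V_out = V_mid × R4/(R3+R4) = 2.565 × 21.4/34.30 = 1.60 V.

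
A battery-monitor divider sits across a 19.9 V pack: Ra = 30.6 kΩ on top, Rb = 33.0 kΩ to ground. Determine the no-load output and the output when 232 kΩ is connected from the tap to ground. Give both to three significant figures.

Unloaded: 10.3 V; loaded: 9.66 V

Open-circuit: V = 19.9 × 33.0/(30.6 + 33.0) = 10.3 V.
With the load, Rb becomes Rb‖R_L = 28.89 kΩ, so V = 19.9 × 28.89/59.49 = 9.66 V.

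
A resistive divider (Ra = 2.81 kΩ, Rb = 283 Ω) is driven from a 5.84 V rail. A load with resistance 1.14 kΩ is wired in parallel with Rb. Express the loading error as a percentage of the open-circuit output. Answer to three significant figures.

The divider's output (Thévenin) resistance is Ra‖Rb = 257.1 Ω.
Fractional drop under load = R_th/(R_th + R_L) = 257.1 / (257.1 + 1140) = 0.1840.
So the output falls by 18.4 %.

18.4 %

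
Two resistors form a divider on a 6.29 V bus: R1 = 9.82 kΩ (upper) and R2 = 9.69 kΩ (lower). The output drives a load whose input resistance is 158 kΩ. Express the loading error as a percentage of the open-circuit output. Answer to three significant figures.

2.99 %

The divider's output (Thévenin) resistance is R1‖R2 = 4.877 kΩ.
Fractional drop under load = R_th/(R_th + R_L) = 4.877 / (4.877 + 158) = 0.02994.
So the output falls by 2.99 %.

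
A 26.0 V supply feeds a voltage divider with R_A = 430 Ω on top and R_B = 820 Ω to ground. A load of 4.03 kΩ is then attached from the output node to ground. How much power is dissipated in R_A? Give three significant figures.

P ≈ 235 mW

Total resistance from the source is R_A + (R_B‖R_L) = 1111 Ω, so I = 26.0/1111 Ω = 23.39 mA.
P = I²·R_A = (23.39 mA)² × 430 Ω = 235 mW.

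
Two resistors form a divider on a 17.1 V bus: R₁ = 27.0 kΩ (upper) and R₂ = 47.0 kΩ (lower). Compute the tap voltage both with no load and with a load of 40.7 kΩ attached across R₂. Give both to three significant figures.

Unloaded: 10.9 V; loaded: 7.64 V

Open-circuit: V = 17.1 × 47.0/(27.0 + 47.0) = 10.9 V.
With the load, R₂ becomes R₂‖R_L = 21.81 kΩ, so V = 17.1 × 21.81/48.81 = 7.64 V.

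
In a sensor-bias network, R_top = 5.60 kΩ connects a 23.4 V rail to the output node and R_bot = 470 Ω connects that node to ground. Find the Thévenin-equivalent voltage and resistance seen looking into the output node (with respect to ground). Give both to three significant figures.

V_th is the open-circuit tap voltage: 23.4 × 470/(5600 + 470) = 1.81 V.
With the supply zeroed, R_top and R_bot appear in parallel from the tap: R_th = R_top‖R_bot = (5600 × 470)/6070 = 434 Ω.

V_th = 1.81 V, R_th = 434 Ω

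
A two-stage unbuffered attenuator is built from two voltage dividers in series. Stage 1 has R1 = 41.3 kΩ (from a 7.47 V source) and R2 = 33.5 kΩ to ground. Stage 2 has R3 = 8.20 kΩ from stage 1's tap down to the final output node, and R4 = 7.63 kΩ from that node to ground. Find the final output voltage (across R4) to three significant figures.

Stage 2 presents R3+R4 = 15.83 kΩ as a load on stage 1's tap.
Stage 1's lower leg becomes R2‖(R3+R4) = 10.75 kΩ, so V_mid = 7.47 × 10.75/52.05 = 1.543 V.
Stage 2 is itself unloaded: V_out = V_mid × R4/(R3+R4) = 1.543 × 7.63/15.83 = 0.744 V.

V_out ≈ 0.744 V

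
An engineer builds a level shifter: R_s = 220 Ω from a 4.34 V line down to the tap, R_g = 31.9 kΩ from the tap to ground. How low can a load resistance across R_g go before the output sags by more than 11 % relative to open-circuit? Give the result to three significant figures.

R_L(min) ≈ 1.77 kΩ

Output resistance R_th = R_s‖R_g = (220 × 31900)/32120 = 218.5 Ω.
The fractional drop is R_th/(R_th + R_L); requiring this ≤ 0.110 gives R_L ≥ R_th(1/0.110 − 1) = 218.5 × 8.091 = 1.77 kΩ.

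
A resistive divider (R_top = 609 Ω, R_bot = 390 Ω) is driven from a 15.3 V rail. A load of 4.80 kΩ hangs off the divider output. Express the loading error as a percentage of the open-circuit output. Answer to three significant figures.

4.72 %

The divider's output (Thévenin) resistance is R_top‖R_bot = 237.7 Ω.
Fractional drop under load = R_th/(R_th + R_L) = 237.7 / (237.7 + 4800) = 0.04719.
So the output falls by 4.72 %.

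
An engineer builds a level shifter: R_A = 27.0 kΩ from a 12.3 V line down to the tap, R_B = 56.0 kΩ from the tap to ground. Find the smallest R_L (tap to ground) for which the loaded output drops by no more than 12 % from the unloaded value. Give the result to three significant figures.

R_L(min) ≈ 134 kΩ

Output resistance R_th = R_A‖R_B = (27.0 × 56.0)/83.00 = 18.22 kΩ.
The fractional drop is R_th/(R_th + R_L); requiring this ≤ 0.120 gives R_L ≥ R_th(1/0.120 − 1) = 18.22 × 7.333 = 134 kΩ.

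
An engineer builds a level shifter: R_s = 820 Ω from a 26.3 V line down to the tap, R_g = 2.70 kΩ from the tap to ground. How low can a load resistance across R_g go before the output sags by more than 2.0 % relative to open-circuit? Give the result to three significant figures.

R_L(min) ≈ 30.8 kΩ

Output resistance R_th = R_s‖R_g = (820 × 2700)/3520 = 629.0 Ω.
The fractional drop is R_th/(R_th + R_L); requiring this ≤ 0.0200 gives R_L ≥ R_th(1/0.0200 − 1) = 629.0 × 49.00 = 30.8 kΩ.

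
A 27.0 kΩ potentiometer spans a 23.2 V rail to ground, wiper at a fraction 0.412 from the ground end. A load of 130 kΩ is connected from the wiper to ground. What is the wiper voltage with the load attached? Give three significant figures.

The wiper splits the pot into (1−α)R = 15.88 kΩ above and αR = 11.12 kΩ below.
Lower section ‖ load = 10.25 kΩ.
V_wiper = 23.2 × 10.25/(15.88 + 10.25) = 9.10 V.

V ≈ 9.10 V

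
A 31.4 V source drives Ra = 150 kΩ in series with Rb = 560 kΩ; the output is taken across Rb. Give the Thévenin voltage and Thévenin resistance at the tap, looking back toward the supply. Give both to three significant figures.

V_th = 24.8 V, R_th = 118 kΩ

V_th is the open-circuit tap voltage: 31.4 × 560/(150 + 560) = 24.8 V.
With the supply zeroed, Ra and Rb appear in parallel from the tap: R_th = Ra‖Rb = (150 × 560)/710.0 = 118 kΩ.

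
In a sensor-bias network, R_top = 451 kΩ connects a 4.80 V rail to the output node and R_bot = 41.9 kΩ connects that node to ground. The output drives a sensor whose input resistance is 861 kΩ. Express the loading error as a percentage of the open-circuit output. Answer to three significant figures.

The divider's output (Thévenin) resistance is R_top‖R_bot = 38.34 kΩ.
Fractional drop under load = R_th/(R_th + R_L) = 38.34 / (38.34 + 861) = 0.04263.
So the output falls by 4.26 %.

4.26 %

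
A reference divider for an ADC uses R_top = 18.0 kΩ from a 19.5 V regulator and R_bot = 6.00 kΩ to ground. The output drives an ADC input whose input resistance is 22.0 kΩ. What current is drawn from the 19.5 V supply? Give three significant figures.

I ≈ 0.858 mA

R_bot‖R_L = 4.714 kΩ, so the source sees R_top + R_bot‖R_L = 22.71 kΩ.
I = 19.5 V / 22.71 kΩ = 0.858 mA.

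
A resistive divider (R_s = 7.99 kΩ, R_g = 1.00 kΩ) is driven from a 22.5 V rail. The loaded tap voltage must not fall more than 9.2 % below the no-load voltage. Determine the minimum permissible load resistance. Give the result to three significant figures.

R_L(min) ≈ 8.77 kΩ

Output resistance R_th = R_s‖R_g = (7990 × 1000)/8990 = 888.8 Ω.
The fractional drop is R_th/(R_th + R_L); requiring this ≤ 0.0920 gives R_L ≥ R_th(1/0.0920 − 1) = 888.8 × 9.870 = 8.77 kΩ.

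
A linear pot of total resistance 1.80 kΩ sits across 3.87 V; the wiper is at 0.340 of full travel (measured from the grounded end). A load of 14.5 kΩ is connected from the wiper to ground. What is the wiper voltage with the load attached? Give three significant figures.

The wiper splits the pot into (1−α)R = 1188 Ω above and αR = 612.0 Ω below.
Lower section ‖ load = 587.2 Ω.
V_wiper = 3.87 × 587.2/(1188 + 587.2) = 1.28 V.

V ≈ 1.28 V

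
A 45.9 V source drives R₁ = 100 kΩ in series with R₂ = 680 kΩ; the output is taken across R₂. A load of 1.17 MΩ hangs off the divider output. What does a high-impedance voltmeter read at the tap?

V_out ≈ 37.2 V

The load sits in parallel with R₂: R₂‖R_L = (680 × 1170) / (680 + 1170) = 430.1 kΩ.
V_out = 45.9 × 430.1 / (100 + 430.1) = 45.9 × 430.1/530.1 = 37.2 V.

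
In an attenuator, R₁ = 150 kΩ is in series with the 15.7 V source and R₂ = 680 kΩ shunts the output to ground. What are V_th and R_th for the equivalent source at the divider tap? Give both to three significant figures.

V_th is the open-circuit tap voltage: 15.7 × 680/(150 + 680) = 12.9 V.
With the supply zeroed, R₁ and R₂ appear in parallel from the tap: R_th = R₁‖R₂ = (150 × 680)/830.0 = 123 kΩ.

V_th = 12.9 V, R_th = 123 kΩ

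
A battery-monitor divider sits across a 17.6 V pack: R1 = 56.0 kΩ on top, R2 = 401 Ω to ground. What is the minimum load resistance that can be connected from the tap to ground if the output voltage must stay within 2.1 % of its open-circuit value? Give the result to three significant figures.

R_L(min) ≈ 18.6 kΩ

Output resistance R_th = R1‖R2 = (56000 × 401)/56400 = 398.1 Ω.
The fractional drop is R_th/(R_th + R_L); requiring this ≤ 0.0210 gives R_L ≥ R_th(1/0.0210 − 1) = 398.1 × 46.62 = 18.6 kΩ.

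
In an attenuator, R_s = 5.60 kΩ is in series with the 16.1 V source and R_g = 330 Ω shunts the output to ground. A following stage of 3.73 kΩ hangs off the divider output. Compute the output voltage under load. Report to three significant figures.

The load sits in parallel with R_g: R_g‖R_L = (330 × 3730) / (330 + 3730) = 303.2 Ω.
V_out = 16.1 × 303.2 / (5600 + 303.2) = 16.1 × 303.2/5903 = 0.827 V.
(Unloaded it would have been 0.896 V.)

V_out ≈ 0.827 V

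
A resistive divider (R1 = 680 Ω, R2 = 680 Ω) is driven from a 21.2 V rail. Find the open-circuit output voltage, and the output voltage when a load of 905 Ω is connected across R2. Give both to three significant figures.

Open-circuit: V = 21.2 × 680/(680 + 680) = 10.6 V.
With the load, R2 becomes R2‖R_L = 388.3 Ω, so V = 21.2 × 388.3/1068 = 7.71 V.

Unloaded: 10.6 V; loaded: 7.71 V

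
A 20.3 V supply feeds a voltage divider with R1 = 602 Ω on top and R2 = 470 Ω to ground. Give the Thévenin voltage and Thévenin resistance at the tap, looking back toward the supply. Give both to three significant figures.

V_th is the open-circuit tap voltage: 20.3 × 470/(602 + 470) = 8.90 V.
With the supply zeroed, R1 and R2 appear in parallel from the tap: R_th = R1‖R2 = (602 × 470)/1072 = 264 Ω.

V_th = 8.90 V, R_th = 264 Ω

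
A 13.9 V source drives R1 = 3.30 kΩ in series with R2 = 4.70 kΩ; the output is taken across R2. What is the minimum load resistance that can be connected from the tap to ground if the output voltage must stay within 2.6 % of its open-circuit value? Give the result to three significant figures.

Output resistance R_th = R1‖R2 = (3.30 × 4.70)/8.000 = 1.939 kΩ.
The fractional drop is R_th/(R_th + R_L); requiring this ≤ 0.0260 gives R_L ≥ R_th(1/0.0260 − 1) = 1.939 × 37.46 = 72.6 kΩ.

R_L(min) ≈ 72.6 kΩ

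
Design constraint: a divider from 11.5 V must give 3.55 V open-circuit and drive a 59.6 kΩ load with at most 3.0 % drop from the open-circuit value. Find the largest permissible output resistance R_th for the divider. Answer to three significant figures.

R_th ≤ 1.84 kΩ

Loading drop = R_th/(R_th + R_L) ≤ 0.0300, so R_th ≤ R_L · ε/(1−ε) = 59.6 kΩ × 0.0300/0.9700 = 1.84 kΩ.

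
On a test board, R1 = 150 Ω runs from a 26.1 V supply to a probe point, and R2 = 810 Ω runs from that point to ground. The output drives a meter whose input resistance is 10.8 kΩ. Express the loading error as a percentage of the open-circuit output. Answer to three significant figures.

1.16 %

The divider's output (Thévenin) resistance is R1‖R2 = 126.6 Ω.
Fractional drop under load = R_th/(R_th + R_L) = 126.6 / (126.6 + 10800) = 0.01158.
So the output falls by 1.16 %.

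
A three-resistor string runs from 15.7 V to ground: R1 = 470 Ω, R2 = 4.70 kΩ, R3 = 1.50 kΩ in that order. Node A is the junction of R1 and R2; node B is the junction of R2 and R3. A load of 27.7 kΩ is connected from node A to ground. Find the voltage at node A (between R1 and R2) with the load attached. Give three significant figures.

Below node A the series string R2+R3 = 6200 Ω sits in parallel with the 27700 Ω load: 5066 Ω.
V_A = 15.7 × 5066/(470 + 5066) = 14.4 V.

V ≈ 14.4 V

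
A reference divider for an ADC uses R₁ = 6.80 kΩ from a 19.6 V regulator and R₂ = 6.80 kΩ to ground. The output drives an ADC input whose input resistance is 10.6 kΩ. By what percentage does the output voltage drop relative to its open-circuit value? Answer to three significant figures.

24.3 %

Unloaded V = 19.6 × 6.80/13.60 = 9.800 V.
Loaded: R₂‖R_L = 4.143 kΩ, giving V = 19.6 × 4.143/10.94 = 7.420 V.
Drop = (9.800 − 7.420) / 9.800 = 24.3 %.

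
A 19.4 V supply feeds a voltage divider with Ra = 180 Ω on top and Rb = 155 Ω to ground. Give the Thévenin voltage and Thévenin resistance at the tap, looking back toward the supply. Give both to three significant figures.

V_th = 8.98 V, R_th = 83.3 Ω

V_th is the open-circuit tap voltage: 19.4 × 155/(180 + 155) = 8.98 V.
With the supply zeroed, Ra and Rb appear in parallel from the tap: R_th = Ra‖Rb = (180 × 155)/335.0 = 83.3 Ω.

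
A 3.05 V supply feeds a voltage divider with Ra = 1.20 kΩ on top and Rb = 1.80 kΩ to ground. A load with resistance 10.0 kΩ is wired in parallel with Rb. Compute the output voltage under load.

V_out ≈ 1.71 V

The load sits in parallel with Rb: Rb‖R_L = (1.80 × 10.0) / (1.80 + 10.0) = 1.525 kΩ.
V_out = 3.05 × 1.525 / (1.20 + 1.525) = 3.05 × 1.525/2.725 = 1.71 V.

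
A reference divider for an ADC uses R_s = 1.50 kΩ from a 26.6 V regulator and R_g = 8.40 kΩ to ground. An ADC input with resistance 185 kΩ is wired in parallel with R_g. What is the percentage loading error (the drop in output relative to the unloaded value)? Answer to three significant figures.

0.683 %

The divider's output (Thévenin) resistance is R_s‖R_g = 1.273 kΩ.
Fractional drop under load = R_th/(R_th + R_L) = 1.273 / (1.273 + 185) = 0.006833.
So the output falls by 0.683 %.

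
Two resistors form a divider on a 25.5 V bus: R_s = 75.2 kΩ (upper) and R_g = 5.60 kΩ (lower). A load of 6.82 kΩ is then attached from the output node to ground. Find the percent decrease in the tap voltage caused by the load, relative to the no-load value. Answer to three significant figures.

43.3 %

Unloaded V = 25.5 × 5.60/80.80 = 1.767 V.
Loaded: R_g‖R_L = 3.075 kΩ, giving V = 25.5 × 3.075/78.28 = 1.002 V.
Drop = (1.767 − 1.002) / 1.767 = 43.3 %.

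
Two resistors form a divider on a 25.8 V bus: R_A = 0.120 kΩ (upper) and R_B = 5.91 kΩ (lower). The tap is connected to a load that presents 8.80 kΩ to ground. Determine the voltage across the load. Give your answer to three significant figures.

The load sits in parallel with R_B: R_B‖R_L = (5910 × 8800) / (5910 + 8800) = 3536 Ω.
V_out = 25.8 × 3536 / (120 + 3536) = 25.8 × 3536/3656 = 25.0 V.
(Unloaded it would have been 25.3 V.)

V_out ≈ 25.0 V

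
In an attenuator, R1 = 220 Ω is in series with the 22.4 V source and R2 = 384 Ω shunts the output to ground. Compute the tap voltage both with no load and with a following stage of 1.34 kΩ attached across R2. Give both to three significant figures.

Unloaded: 14.2 V; loaded: 12.9 V

Open-circuit: V = 22.4 × 384/(220 + 384) = 14.2 V.
With the load, R2 becomes R2‖R_L = 298.5 Ω, so V = 22.4 × 298.5/518.5 = 12.9 V.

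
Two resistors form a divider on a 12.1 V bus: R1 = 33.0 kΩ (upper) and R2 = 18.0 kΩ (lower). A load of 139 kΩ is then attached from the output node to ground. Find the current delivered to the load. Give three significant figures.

R2‖R_L = 15.94 kΩ; V_out = 12.1 × 15.94/48.94 = 3.940 V.
I_L = V_out / R_L = 3.940 / 139 kΩ = 0.0283 mA.

I_L ≈ 0.0283 mA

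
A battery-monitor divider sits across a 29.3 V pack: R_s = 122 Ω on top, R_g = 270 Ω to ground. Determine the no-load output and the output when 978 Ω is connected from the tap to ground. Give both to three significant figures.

Open-circuit: V = 29.3 × 270/(122 + 270) = 20.2 V.
With the load, R_g becomes R_g‖R_L = 211.6 Ω, so V = 29.3 × 211.6/333.6 = 18.6 V.

Unloaded: 20.2 V; loaded: 18.6 V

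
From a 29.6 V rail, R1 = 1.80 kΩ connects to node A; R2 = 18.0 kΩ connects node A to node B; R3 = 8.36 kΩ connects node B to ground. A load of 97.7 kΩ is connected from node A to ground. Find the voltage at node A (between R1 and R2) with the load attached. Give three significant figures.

Below node A the series string R2+R3 = 26.36 kΩ sits in parallel with the 97.7 kΩ load: 20.76 kΩ.
V_A = 29.6 × 20.76/(1.80 + 20.76) = 27.2 V.

V ≈ 27.2 V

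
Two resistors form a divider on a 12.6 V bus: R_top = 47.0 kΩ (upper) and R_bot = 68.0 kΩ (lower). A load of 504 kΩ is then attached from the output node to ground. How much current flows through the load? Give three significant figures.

I_L ≈ 0.0140 mA

R_bot‖R_L = 59.92 kΩ; V_out = 12.6 × 59.92/106.9 = 7.061 V.
I_L = V_out / R_L = 7.061 / 504 kΩ = 0.0140 mA.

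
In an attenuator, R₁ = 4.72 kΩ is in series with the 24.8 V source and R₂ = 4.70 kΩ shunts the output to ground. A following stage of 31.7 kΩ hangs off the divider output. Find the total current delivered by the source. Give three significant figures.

R₂‖R_L = 4.093 kΩ, so the source sees R₁ + R₂‖R_L = 8.813 kΩ.
I = 24.8 V / 8.813 kΩ = 2.81 mA.

I ≈ 2.81 mA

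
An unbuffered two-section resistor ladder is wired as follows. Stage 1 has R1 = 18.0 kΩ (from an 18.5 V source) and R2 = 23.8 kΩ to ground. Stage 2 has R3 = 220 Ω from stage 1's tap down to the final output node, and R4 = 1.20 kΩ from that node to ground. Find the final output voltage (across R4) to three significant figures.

Stage 2 presents R3+R4 = 1420 Ω as a load on stage 1's tap.
Stage 1's lower leg becomes R2‖(R3+R4) = 1340 Ω, so V_mid = 18.5 × 1340/19340 = 1.282 V.
Stage 2 is itself unloaded: V_out = V_mid × R4/(R3+R4) = 1.282 × 1200/1420 = 1.08 V.

V_out ≈ 1.08 V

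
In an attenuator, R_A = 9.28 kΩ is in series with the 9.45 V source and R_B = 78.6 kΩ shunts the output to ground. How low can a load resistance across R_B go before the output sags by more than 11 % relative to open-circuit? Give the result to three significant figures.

R_L(min) ≈ 67.2 kΩ

Output resistance R_th = R_A‖R_B = (9.28 × 78.6)/87.88 = 8.300 kΩ.
The fractional drop is R_th/(R_th + R_L); requiring this ≤ 0.110 gives R_L ≥ R_th(1/0.110 − 1) = 8.300 × 8.091 = 67.2 kΩ.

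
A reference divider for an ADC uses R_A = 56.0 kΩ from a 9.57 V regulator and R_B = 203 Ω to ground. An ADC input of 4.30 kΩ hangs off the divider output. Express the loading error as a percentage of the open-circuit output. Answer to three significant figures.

4.49 %

The divider's output (Thévenin) resistance is R_A‖R_B = 202.3 Ω.
Fractional drop under load = R_th/(R_th + R_L) = 202.3 / (202.3 + 4300) = 0.04493.
So the output falls by 4.49 %.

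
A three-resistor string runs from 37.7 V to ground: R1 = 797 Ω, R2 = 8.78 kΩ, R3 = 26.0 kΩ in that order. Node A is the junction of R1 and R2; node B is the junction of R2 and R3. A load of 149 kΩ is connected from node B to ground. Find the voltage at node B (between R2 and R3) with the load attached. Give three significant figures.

At node B, R3 is in parallel with the load: R3‖R_L = 22140 Ω.
Below node A the resistance is R2 + (R3‖R_L) = 30920 Ω, so V_A = 37.7 × 30920/31710 = 36.75 V.
Then V_B = V_A × (R3‖R_L)/(R2 + R3‖R_L) = 36.75 × 22140/30920 = 26.3 V.

V ≈ 26.3 V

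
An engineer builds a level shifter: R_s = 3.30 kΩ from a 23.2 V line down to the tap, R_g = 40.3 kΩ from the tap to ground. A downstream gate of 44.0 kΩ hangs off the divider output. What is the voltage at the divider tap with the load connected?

The load sits in parallel with R_g: R_g‖R_L = (40.3 × 44.0) / (40.3 + 44.0) = 21.03 kΩ.
V_out = 23.2 × 21.03 / (3.30 + 21.03) = 23.2 × 21.03/24.33 = 20.1 V.
(Unloaded it would have been 21.4 V.)

V_out ≈ 20.1 V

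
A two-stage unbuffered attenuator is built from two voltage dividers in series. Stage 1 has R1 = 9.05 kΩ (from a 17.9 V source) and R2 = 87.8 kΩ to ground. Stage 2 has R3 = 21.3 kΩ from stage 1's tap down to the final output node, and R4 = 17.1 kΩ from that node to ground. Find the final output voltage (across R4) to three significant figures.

Stage 2 presents R3+R4 = 38.40 kΩ as a load on stage 1's tap.
Stage 1's lower leg becomes R2‖(R3+R4) = 26.72 kΩ, so V_mid = 17.9 × 26.72/35.77 = 13.37 V.
Stage 2 is itself unloaded: V_out = V_mid × R4/(R3+R4) = 13.37 × 17.1/38.40 = 5.95 V.

V_out ≈ 5.95 V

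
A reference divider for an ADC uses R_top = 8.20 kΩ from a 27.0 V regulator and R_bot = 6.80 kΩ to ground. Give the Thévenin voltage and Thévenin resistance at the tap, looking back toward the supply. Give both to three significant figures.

V_th = 12.2 V, R_th = 3.72 kΩ

V_th is the open-circuit tap voltage: 27.0 × 6.80/(8.20 + 6.80) = 12.2 V.
With the supply zeroed, R_top and R_bot appear in parallel from the tap: R_th = R_top‖R_bot = (8.20 × 6.80)/15.00 = 3.72 kΩ.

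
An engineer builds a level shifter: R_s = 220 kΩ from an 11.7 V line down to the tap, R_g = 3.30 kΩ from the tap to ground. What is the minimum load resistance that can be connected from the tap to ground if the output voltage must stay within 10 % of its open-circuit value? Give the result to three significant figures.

Output resistance R_th = R_s‖R_g = (220 × 3.30)/223.3 = 3.251 kΩ.
The fractional drop is R_th/(R_th + R_L); requiring this ≤ 0.100 gives R_L ≥ R_th(1/0.100 − 1) = 3.251 × 9.000 = 29.3 kΩ.

R_L(min) ≈ 29.3 kΩ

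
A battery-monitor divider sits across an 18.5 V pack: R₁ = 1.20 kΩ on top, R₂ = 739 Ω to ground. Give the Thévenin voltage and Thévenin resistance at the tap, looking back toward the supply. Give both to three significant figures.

V_th = 7.05 V, R_th = 457 Ω

V_th is the open-circuit tap voltage: 18.5 × 739/(1200 + 739) = 7.05 V.
With the supply zeroed, R₁ and R₂ appear in parallel from the tap: R_th = R₁‖R₂ = (1200 × 739)/1939 = 457 Ω.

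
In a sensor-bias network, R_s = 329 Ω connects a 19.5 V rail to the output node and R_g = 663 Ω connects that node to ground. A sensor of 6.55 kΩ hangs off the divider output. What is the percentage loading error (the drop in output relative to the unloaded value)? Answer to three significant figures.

The divider's output (Thévenin) resistance is R_s‖R_g = 219.9 Ω.
Fractional drop under load = R_th/(R_th + R_L) = 219.9 / (219.9 + 6550) = 0.03248.
So the output falls by 3.25 %.

3.25 %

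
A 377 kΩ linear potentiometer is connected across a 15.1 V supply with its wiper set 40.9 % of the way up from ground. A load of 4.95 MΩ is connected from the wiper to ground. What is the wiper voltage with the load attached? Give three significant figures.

V ≈ 6.06 V

The wiper splits the pot into (1−α)R = 222.8 kΩ above and αR = 154.2 kΩ below.
Lower section ‖ load = 149.5 kΩ.
V_wiper = 15.1 × 149.5/(222.8 + 149.5) = 6.06 V.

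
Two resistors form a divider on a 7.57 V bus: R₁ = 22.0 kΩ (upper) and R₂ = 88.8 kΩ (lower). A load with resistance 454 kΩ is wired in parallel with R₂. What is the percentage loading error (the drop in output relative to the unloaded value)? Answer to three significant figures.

3.74 %

The divider's output (Thévenin) resistance is R₁‖R₂ = 17.63 kΩ.
Fractional drop under load = R_th/(R_th + R_L) = 17.63 / (17.63 + 454) = 0.03738.
So the output falls by 3.74 %.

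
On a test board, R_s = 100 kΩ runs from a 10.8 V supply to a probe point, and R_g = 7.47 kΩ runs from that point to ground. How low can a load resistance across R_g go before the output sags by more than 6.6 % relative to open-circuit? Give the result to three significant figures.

R_L(min) ≈ 98.4 kΩ

Output resistance R_th = R_s‖R_g = (100 × 7.47)/107.5 = 6.951 kΩ.
The fractional drop is R_th/(R_th + R_L); requiring this ≤ 0.0660 gives R_L ≥ R_th(1/0.0660 − 1) = 6.951 × 14.15 = 98.4 kΩ.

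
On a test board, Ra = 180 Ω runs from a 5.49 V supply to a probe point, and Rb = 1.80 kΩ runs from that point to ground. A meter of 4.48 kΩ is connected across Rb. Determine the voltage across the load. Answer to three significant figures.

V_out ≈ 4.82 V

The load sits in parallel with Rb: Rb‖R_L = (1800 × 4480) / (1800 + 4480) = 1284 Ω.
V_out = 5.49 × 1284 / (180 + 1284) = 5.49 × 1284/1464 = 4.82 V.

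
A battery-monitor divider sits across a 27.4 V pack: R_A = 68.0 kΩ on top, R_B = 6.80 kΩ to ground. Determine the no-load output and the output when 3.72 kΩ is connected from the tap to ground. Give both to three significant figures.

Unloaded: 2.49 V; loaded: 0.936 V

Open-circuit: V = 27.4 × 6.80/(68.0 + 6.80) = 2.49 V.
With the load, R_B becomes R_B‖R_L = 2.405 kΩ, so V = 27.4 × 2.405/70.40 = 0.936 V.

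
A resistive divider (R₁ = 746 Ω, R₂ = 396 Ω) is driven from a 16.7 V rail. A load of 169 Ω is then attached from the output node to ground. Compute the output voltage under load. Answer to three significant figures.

The load sits in parallel with R₂: R₂‖R_L = (396 × 169) / (396 + 169) = 118.4 Ω.
V_out = 16.7 × 118.4 / (746 + 118.4) = 16.7 × 118.4/864.4 = 2.29 V.

V_out ≈ 2.29 V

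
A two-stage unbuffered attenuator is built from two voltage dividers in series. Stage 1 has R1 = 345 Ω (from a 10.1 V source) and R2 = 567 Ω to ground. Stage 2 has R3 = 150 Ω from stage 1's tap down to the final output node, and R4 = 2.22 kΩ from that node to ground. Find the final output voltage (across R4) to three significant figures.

Stage 2 presents R3+R4 = 2370 Ω as a load on stage 1's tap.
Stage 1's lower leg becomes R2‖(R3+R4) = 457.5 Ω, so V_mid = 10.1 × 457.5/802.5 = 5.758 V.
Stage 2 is itself unloaded: V_out = V_mid × R4/(R3+R4) = 5.758 × 2220/2370 = 5.39 V.

V_out ≈ 5.39 V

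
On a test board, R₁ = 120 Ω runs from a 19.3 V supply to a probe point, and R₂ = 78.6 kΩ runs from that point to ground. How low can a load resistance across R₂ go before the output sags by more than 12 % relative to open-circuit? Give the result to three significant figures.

R_L(min) ≈ 879 Ω

Output resistance R_th = R₁‖R₂ = (120 × 78600)/78720 = 119.8 Ω.
The fractional drop is R_th/(R_th + R_L); requiring this ≤ 0.120 gives R_L ≥ R_th(1/0.120 − 1) = 119.8 × 7.333 = 879 Ω.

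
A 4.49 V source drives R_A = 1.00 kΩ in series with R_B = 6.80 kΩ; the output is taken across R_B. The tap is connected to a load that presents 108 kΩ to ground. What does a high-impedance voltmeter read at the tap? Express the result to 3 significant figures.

V_out ≈ 3.88 V

The load sits in parallel with R_B: R_B‖R_L = (6.80 × 108) / (6.80 + 108) = 6.397 kΩ.
V_out = 4.49 × 6.397 / (1.00 + 6.397) = 4.49 × 6.397/7.397 = 3.88 V.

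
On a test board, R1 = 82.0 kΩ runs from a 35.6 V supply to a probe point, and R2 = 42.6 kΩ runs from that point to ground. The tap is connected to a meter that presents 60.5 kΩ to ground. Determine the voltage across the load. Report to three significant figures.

The load sits in parallel with R2: R2‖R_L = (42.6 × 60.5) / (42.6 + 60.5) = 25.00 kΩ.
V_out = 35.6 × 25.00 / (82.0 + 25.00) = 35.6 × 25.00/107.0 = 8.32 V.

V_out ≈ 8.32 V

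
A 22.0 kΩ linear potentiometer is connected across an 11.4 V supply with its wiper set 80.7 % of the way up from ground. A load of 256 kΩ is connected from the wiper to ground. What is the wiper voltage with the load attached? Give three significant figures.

V ≈ 9.08 V

The wiper splits the pot into (1−α)R = 4.246 kΩ above and αR = 17.75 kΩ below.
Lower section ‖ load = 16.60 kΩ.
V_wiper = 11.4 × 16.60/(4.246 + 16.60) = 9.08 V.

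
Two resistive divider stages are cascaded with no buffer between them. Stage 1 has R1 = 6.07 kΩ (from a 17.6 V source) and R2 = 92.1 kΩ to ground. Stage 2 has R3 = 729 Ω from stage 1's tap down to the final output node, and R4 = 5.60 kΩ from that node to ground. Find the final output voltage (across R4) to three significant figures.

Stage 2 presents R3+R4 = 6329 Ω as a load on stage 1's tap.
Stage 1's lower leg becomes R2‖(R3+R4) = 5922 Ω, so V_mid = 17.6 × 5922/11990 = 8.691 V.
Stage 2 is itself unloaded: V_out = V_mid × R4/(R3+R4) = 8.691 × 5600/6329 = 7.69 V.

V_out ≈ 7.69 V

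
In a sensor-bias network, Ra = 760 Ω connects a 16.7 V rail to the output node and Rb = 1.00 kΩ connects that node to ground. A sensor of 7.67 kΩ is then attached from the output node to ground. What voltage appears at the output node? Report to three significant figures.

The load sits in parallel with Rb: Rb‖R_L = (1000 × 7670) / (1000 + 7670) = 884.7 Ω.
V_out = 16.7 × 884.7 / (760 + 884.7) = 16.7 × 884.7/1645 = 8.98 V.
(Unloaded it would have been 9.49 V.)

V_out ≈ 8.98 V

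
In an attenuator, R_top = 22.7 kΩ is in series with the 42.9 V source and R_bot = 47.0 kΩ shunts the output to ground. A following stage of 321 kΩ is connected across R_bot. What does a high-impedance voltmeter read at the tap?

V_out ≈ 27.6 V

The load sits in parallel with R_bot: R_bot‖R_L = (47.0 × 321) / (47.0 + 321) = 41.00 kΩ.
V_out = 42.9 × 41.00 / (22.7 + 41.00) = 42.9 × 41.00/63.70 = 27.6 V.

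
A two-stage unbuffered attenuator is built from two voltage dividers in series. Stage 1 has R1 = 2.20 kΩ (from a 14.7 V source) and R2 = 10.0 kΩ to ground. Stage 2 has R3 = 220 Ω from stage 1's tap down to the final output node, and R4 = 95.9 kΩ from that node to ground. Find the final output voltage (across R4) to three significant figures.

Stage 2 presents R3+R4 = 96120 Ω as a load on stage 1's tap.
Stage 1's lower leg becomes R2‖(R3+R4) = 9058 Ω, so V_mid = 14.7 × 9058/11260 = 11.83 V.
Stage 2 is itself unloaded: V_out = V_mid × R4/(R3+R4) = 11.83 × 95900/96120 = 11.8 V.

V_out ≈ 11.8 V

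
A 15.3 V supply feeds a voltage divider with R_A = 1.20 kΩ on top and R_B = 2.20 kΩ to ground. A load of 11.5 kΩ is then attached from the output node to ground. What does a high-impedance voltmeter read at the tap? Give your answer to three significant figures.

V_out ≈ 9.27 V

The load sits in parallel with R_B: R_B‖R_L = (2.20 × 11.5) / (2.20 + 11.5) = 1.847 kΩ.
V_out = 15.3 × 1.847 / (1.20 + 1.847) = 15.3 × 1.847/3.047 = 9.27 V.
(Unloaded it would have been 9.90 V.)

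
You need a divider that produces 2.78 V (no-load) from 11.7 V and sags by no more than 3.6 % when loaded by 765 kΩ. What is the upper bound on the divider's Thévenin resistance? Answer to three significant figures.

R_th ≤ 28.6 kΩ

Loading drop = R_th/(R_th + R_L) ≤ 0.0360, so R_th ≤ R_L · ε/(1−ε) = 765 kΩ × 0.0360/0.9640 = 28.6 kΩ.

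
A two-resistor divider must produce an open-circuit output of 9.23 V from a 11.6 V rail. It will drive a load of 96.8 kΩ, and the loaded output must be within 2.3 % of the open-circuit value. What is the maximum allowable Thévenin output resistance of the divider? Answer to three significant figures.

R_th ≤ 2.28 kΩ

Loading drop = R_th/(R_th + R_L) ≤ 0.0230, so R_th ≤ R_L · ε/(1−ε) = 96.8 kΩ × 0.0230/0.9770 = 2.28 kΩ.
(Any R1, R2 with R2/(R1+R2) = 0.796 and R1‖R2 ≤ 2.28 kΩ will meet the spec.)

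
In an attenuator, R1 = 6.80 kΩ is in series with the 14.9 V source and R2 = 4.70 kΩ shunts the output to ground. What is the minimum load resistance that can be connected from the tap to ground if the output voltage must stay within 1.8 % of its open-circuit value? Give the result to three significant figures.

Output resistance R_th = R1‖R2 = (6.80 × 4.70)/11.50 = 2.779 kΩ.
The fractional drop is R_th/(R_th + R_L); requiring this ≤ 0.0180 gives R_L ≥ R_th(1/0.0180 − 1) = 2.779 × 54.56 = 152 kΩ.

R_L(min) ≈ 152 kΩ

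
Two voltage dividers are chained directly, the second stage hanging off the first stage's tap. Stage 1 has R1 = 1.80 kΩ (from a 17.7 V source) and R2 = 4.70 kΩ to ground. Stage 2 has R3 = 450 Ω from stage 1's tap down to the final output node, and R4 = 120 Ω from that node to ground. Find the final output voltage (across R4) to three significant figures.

V_out ≈ 0.821 V

Stage 2 presents R3+R4 = 570.0 Ω as a load on stage 1's tap.
Stage 1's lower leg becomes R2‖(R3+R4) = 508.3 Ω, so V_mid = 17.7 × 508.3/2308 = 3.898 V.
Stage 2 is itself unloaded: V_out = V_mid × R4/(R3+R4) = 3.898 × 120/570.0 = 0.821 V.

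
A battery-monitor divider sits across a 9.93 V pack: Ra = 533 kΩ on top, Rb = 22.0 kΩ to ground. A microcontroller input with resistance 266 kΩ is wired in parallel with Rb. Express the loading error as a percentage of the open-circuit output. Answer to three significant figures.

7.36 %

The divider's output (Thévenin) resistance is Ra‖Rb = 21.13 kΩ.
Fractional drop under load = R_th/(R_th + R_L) = 21.13 / (21.13 + 266) = 0.07358.
So the output falls by 7.36 %.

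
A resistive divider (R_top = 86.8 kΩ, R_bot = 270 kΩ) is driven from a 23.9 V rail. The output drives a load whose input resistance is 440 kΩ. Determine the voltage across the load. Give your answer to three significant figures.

The load sits in parallel with R_bot: R_bot‖R_L = (270 × 440) / (270 + 440) = 167.3 kΩ.
V_out = 23.9 × 167.3 / (86.8 + 167.3) = 23.9 × 167.3/254.1 = 15.7 V.

V_out ≈ 15.7 V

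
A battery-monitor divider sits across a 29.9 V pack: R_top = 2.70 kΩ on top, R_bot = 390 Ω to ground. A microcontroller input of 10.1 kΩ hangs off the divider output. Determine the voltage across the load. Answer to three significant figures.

V_out ≈ 3.65 V

The load sits in parallel with R_bot: R_bot‖R_L = (390 × 10100) / (390 + 10100) = 375.5 Ω.
V_out = 29.9 × 375.5 / (2700 + 375.5) = 29.9 × 375.5/3076 = 3.65 V.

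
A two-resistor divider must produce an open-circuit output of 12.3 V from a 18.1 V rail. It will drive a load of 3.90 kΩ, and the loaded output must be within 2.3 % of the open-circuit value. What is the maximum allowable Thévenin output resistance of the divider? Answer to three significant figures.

R_th ≤ 91.8 Ω

Loading drop = R_th/(R_th + R_L) ≤ 0.0230, so R_th ≤ R_L · ε/(1−ε) = 3.90 kΩ × 0.0230/0.9770 = 91.8 Ω.
(Any R1, R2 with R2/(R1+R2) = 0.680 and R1‖R2 ≤ 91.8 Ω will meet the spec.)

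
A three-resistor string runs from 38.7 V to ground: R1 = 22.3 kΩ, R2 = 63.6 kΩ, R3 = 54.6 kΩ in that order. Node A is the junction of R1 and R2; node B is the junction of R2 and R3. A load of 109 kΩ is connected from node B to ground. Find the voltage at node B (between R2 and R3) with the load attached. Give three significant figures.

At node B, R3 is in parallel with the load: R3‖R_L = 36.38 kΩ.
Below node A the resistance is R2 + (R3‖R_L) = 99.98 kΩ, so V_A = 38.7 × 99.98/122.3 = 31.64 V.
Then V_B = V_A × (R3‖R_L)/(R2 + R3‖R_L) = 31.64 × 36.38/99.98 = 11.5 V.

V ≈ 11.5 V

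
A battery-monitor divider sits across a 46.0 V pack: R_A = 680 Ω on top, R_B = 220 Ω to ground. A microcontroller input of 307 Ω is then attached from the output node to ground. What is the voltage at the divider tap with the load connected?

V_out ≈ 7.29 V

The load sits in parallel with R_B: R_B‖R_L = (220 × 307) / (220 + 307) = 128.2 Ω.
V_out = 46.0 × 128.2 / (680 + 128.2) = 46.0 × 128.2/808.2 = 7.29 V.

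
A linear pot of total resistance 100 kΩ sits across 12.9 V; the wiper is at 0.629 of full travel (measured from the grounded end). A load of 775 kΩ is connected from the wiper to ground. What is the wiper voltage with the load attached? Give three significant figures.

The wiper splits the pot into (1−α)R = 37.10 kΩ above and αR = 62.90 kΩ below.
Lower section ‖ load = 58.18 kΩ.
V_wiper = 12.9 × 58.18/(37.10 + 58.18) = 7.88 V.

V ≈ 7.88 V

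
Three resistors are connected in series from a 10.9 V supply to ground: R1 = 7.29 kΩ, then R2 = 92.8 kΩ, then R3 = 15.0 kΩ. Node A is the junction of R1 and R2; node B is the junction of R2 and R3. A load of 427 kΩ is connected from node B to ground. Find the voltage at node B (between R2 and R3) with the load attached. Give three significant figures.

At node B, R3 is in parallel with the load: R3‖R_L = 14.49 kΩ.
Below node A the resistance is R2 + (R3‖R_L) = 107.3 kΩ, so V_A = 10.9 × 107.3/114.6 = 10.21 V.
Then V_B = V_A × (R3‖R_L)/(R2 + R3‖R_L) = 10.21 × 14.49/107.3 = 1.38 V.

V ≈ 1.38 V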